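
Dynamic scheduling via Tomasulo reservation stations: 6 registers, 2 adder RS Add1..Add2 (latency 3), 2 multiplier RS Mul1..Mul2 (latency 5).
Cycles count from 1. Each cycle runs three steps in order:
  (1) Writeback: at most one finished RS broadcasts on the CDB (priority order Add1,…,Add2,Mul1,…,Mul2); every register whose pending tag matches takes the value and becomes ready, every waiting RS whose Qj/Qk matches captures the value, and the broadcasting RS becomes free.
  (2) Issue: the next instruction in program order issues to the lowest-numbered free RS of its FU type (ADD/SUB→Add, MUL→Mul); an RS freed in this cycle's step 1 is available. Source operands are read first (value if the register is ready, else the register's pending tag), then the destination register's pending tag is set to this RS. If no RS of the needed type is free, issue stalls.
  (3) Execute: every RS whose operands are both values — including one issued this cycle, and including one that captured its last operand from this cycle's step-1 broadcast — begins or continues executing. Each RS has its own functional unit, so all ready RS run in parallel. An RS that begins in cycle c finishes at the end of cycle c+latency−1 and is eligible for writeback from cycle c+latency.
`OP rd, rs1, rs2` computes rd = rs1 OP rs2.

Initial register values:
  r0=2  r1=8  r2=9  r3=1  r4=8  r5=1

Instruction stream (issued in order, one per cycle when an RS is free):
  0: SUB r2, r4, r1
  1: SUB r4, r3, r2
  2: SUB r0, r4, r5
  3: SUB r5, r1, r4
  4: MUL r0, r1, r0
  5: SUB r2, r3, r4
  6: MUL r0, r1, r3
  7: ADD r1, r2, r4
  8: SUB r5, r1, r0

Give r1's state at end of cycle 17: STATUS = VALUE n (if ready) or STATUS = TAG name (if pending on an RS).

STATUS = VALUE 1

cycle 1: issue SUB r2<-Add1 // r0:2,r1:8,r2:Add1,r3:1,r4:8,r5:1
cycle 2: issue SUB r4<-Add2 // r0:2,r1:8,r2:Add1,r3:1,r4:Add2,r5:1
cycle 3: stall // r0:2,r1:8,r2:Add1,r3:1,r4:Add2,r5:1
cycle 4: CDB Add1=0; issue SUB r0<-Add1 // r0:Add1,r1:8,r2:0,r3:1,r4:Add2,r5:1
cycle 5: stall // r0:Add1,r1:8,r2:0,r3:1,r4:Add2,r5:1
cycle 6: stall // r0:Add1,r1:8,r2:0,r3:1,r4:Add2,r5:1
cycle 7: CDB Add2=1; issue SUB r5<-Add2 // r0:Add1,r1:8,r2:0,r3:1,r4:1,r5:Add2
cycle 8: issue MUL r0<-Mul1 // r0:Mul1,r1:8,r2:0,r3:1,r4:1,r5:Add2
cycle 9: stall // r0:Mul1,r1:8,r2:0,r3:1,r4:1,r5:Add2
cycle 10: CDB Add1=0; issue SUB r2<-Add1 // r0:Mul1,r1:8,r2:Add1,r3:1,r4:1,r5:Add2
cycle 11: CDB Add2=7; issue MUL r0<-Mul2 // r0:Mul2,r1:8,r2:Add1,r3:1,r4:1,r5:7
cycle 12: issue ADD r1<-Add2 // r0:Mul2,r1:Add2,r2:Add1,r3:1,r4:1,r5:7
cycle 13: CDB Add1=0; issue SUB r5<-Add1 // r0:Mul2,r1:Add2,r2:0,r3:1,r4:1,r5:Add1
cycle 14: - // r0:Mul2,r1:Add2,r2:0,r3:1,r4:1,r5:Add1
cycle 15: CDB Mul1=0 // r0:Mul2,r1:Add2,r2:0,r3:1,r4:1,r5:Add1
cycle 16: CDB Add2=1 // r0:Mul2,r1:1,r2:0,r3:1,r4:1,r5:Add1
cycle 17: CDB Mul2=8 // r0:8,r1:1,r2:0,r3:1,r4:1,r5:Add1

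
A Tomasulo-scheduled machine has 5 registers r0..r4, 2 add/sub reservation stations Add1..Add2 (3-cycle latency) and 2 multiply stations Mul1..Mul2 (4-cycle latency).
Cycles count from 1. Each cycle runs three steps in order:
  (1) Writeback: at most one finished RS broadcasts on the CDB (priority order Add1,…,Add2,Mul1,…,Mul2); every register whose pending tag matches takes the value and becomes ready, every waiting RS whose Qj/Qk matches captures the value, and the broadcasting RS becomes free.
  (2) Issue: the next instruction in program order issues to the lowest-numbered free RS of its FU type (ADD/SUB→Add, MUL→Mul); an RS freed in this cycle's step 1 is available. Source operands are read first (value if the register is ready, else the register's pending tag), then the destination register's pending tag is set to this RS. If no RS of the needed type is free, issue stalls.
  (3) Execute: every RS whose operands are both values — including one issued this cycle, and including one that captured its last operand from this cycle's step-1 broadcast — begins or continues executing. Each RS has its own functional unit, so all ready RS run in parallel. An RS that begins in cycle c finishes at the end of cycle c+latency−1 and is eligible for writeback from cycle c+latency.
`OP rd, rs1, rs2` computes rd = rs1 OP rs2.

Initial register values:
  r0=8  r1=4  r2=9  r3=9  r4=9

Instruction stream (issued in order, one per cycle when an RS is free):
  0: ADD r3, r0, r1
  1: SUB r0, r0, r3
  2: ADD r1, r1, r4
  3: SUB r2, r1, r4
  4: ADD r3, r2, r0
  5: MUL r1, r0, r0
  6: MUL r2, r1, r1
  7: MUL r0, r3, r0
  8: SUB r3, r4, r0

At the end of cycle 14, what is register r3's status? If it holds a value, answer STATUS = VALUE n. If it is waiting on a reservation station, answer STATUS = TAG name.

STATUS = VALUE 0

c1: issue ADD r3<-Add1 | r0:8,r1:4,r2:9,r3:Add1,r4:9
c2: issue SUB r0<-Add2 | r0:Add2,r1:4,r2:9,r3:Add1,r4:9
c3: stall | r0:Add2,r1:4,r2:9,r3:Add1,r4:9
c4: CDB Add1=12; issue ADD r1<-Add1 | r0:Add2,r1:Add1,r2:9,r3:12,r4:9
c5: stall | r0:Add2,r1:Add1,r2:9,r3:12,r4:9
c6: stall | r0:Add2,r1:Add1,r2:9,r3:12,r4:9
c7: CDB Add1=13; issue SUB r2<-Add1 | r0:Add2,r1:13,r2:Add1,r3:12,r4:9
c8: CDB Add2=-4; issue ADD r3<-Add2 | r0:-4,r1:13,r2:Add1,r3:Add2,r4:9
c9: issue MUL r1<-Mul1 | r0:-4,r1:Mul1,r2:Add1,r3:Add2,r4:9
c10: CDB Add1=4; issue MUL r2<-Mul2 | r0:-4,r1:Mul1,r2:Mul2,r3:Add2,r4:9
c11: stall | r0:-4,r1:Mul1,r2:Mul2,r3:Add2,r4:9
c12: stall | r0:-4,r1:Mul1,r2:Mul2,r3:Add2,r4:9
c13: CDB Add2=0; stall | r0:-4,r1:Mul1,r2:Mul2,r3:0,r4:9
c14: CDB Mul1=16; issue MUL r0<-Mul1 | r0:Mul1,r1:16,r2:Mul2,r3:0,r4:9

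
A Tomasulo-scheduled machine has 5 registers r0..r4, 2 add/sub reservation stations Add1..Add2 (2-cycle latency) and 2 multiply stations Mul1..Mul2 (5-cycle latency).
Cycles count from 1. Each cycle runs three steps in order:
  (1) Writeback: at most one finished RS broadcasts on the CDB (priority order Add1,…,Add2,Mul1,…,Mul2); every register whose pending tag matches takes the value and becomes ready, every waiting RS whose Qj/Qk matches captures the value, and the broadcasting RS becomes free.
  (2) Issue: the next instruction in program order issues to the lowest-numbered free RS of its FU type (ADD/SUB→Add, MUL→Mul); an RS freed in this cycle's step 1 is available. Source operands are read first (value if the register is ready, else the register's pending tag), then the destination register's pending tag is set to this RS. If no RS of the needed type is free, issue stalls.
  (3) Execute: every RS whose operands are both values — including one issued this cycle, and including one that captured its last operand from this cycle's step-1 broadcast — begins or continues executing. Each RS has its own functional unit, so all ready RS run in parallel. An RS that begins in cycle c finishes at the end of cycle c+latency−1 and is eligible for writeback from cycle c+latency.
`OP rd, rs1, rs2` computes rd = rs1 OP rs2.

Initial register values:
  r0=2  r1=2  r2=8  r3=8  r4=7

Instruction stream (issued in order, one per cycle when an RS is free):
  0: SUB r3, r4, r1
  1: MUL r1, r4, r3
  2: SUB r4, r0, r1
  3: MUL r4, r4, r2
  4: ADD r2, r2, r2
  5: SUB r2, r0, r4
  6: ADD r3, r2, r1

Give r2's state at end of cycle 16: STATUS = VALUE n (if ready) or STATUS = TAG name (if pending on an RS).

c1: issue SUB r3<-Add1 | r0:2,r1:2,r2:8,r3:Add1,r4:7
c2: issue MUL r1<-Mul1 | r0:2,r1:Mul1,r2:8,r3:Add1,r4:7
c3: CDB Add1=5; issue SUB r4<-Add1 | r0:2,r1:Mul1,r2:8,r3:5,r4:Add1
c4: issue MUL r4<-Mul2 | r0:2,r1:Mul1,r2:8,r3:5,r4:Mul2
c5: issue ADD r2<-Add2 | r0:2,r1:Mul1,r2:Add2,r3:5,r4:Mul2
c6: stall | r0:2,r1:Mul1,r2:Add2,r3:5,r4:Mul2
c7: CDB Add2=16; issue SUB r2<-Add2 | r0:2,r1:Mul1,r2:Add2,r3:5,r4:Mul2
c8: CDB Mul1=35; stall | r0:2,r1:35,r2:Add2,r3:5,r4:Mul2
c9: stall | r0:2,r1:35,r2:Add2,r3:5,r4:Mul2
c10: CDB Add1=-33; issue ADD r3<-Add1 | r0:2,r1:35,r2:Add2,r3:Add1,r4:Mul2
c11: - | r0:2,r1:35,r2:Add2,r3:Add1,r4:Mul2
c12: - | r0:2,r1:35,r2:Add2,r3:Add1,r4:Mul2
c13: - | r0:2,r1:35,r2:Add2,r3:Add1,r4:Mul2
c14: - | r0:2,r1:35,r2:Add2,r3:Add1,r4:Mul2
c15: CDB Mul2=-264 | r0:2,r1:35,r2:Add2,r3:Add1,r4:-264
c16: - | r0:2,r1:35,r2:Add2,r3:Add1,r4:-264

STATUS = TAG Add2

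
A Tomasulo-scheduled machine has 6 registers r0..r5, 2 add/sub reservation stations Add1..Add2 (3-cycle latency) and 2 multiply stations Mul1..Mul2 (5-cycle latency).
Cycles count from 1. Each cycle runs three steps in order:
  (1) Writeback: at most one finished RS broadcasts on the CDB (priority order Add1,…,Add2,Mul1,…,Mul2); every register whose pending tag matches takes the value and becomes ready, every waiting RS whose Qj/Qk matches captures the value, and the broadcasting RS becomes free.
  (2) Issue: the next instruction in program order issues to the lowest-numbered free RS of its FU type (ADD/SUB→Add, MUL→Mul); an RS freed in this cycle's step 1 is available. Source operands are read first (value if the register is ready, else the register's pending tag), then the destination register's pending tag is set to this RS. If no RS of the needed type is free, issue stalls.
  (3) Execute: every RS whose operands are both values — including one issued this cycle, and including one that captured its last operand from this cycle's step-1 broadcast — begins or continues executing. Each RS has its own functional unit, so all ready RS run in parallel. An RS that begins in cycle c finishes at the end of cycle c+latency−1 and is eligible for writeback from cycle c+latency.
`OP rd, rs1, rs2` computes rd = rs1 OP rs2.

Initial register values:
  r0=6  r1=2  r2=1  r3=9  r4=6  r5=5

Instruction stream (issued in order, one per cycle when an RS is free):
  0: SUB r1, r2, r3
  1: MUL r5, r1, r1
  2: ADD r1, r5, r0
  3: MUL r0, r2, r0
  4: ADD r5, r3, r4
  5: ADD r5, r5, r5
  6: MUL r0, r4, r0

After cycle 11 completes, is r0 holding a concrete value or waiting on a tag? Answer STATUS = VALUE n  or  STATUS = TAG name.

cycle 1: issue SUB r1<-Add1 // r0:6,r1:Add1,r2:1,r3:9,r4:6,r5:5
cycle 2: issue MUL r5<-Mul1 // r0:6,r1:Add1,r2:1,r3:9,r4:6,r5:Mul1
cycle 3: issue ADD r1<-Add2 // r0:6,r1:Add2,r2:1,r3:9,r4:6,r5:Mul1
cycle 4: CDB Add1=-8; issue MUL r0<-Mul2 // r0:Mul2,r1:Add2,r2:1,r3:9,r4:6,r5:Mul1
cycle 5: issue ADD r5<-Add1 // r0:Mul2,r1:Add2,r2:1,r3:9,r4:6,r5:Add1
cycle 6: stall // r0:Mul2,r1:Add2,r2:1,r3:9,r4:6,r5:Add1
cycle 7: stall // r0:Mul2,r1:Add2,r2:1,r3:9,r4:6,r5:Add1
cycle 8: CDB Add1=15; issue ADD r5<-Add1 // r0:Mul2,r1:Add2,r2:1,r3:9,r4:6,r5:Add1
cycle 9: CDB Mul1=64; issue MUL r0<-Mul1 // r0:Mul1,r1:Add2,r2:1,r3:9,r4:6,r5:Add1
cycle 10: CDB Mul2=6 // r0:Mul1,r1:Add2,r2:1,r3:9,r4:6,r5:Add1
cycle 11: CDB Add1=30 // r0:Mul1,r1:Add2,r2:1,r3:9,r4:6,r5:30

STATUS = TAG Mul1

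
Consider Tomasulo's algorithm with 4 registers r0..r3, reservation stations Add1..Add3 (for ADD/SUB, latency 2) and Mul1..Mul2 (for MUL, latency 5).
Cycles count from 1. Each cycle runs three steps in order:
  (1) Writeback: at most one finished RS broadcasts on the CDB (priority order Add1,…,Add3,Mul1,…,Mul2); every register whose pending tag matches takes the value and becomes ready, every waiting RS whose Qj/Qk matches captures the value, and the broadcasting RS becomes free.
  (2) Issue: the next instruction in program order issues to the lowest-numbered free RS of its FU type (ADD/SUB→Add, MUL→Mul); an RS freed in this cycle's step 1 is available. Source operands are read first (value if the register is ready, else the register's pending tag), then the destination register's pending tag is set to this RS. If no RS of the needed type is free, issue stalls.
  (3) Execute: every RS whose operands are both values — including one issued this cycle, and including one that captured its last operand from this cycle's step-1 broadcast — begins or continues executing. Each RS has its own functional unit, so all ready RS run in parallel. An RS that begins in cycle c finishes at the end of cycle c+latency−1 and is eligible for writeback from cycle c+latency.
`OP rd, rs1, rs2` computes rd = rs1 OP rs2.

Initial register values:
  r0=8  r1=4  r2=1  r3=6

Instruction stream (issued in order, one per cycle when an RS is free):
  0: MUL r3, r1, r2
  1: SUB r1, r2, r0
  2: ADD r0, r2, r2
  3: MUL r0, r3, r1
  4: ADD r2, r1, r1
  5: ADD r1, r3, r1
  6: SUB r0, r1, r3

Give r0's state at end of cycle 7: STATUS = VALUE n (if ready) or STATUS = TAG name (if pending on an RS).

cycle 1: issue MUL r3<-Mul1 // r0:8,r1:4,r2:1,r3:Mul1
cycle 2: issue SUB r1<-Add1 // r0:8,r1:Add1,r2:1,r3:Mul1
cycle 3: issue ADD r0<-Add2 // r0:Add2,r1:Add1,r2:1,r3:Mul1
cycle 4: CDB Add1=-7; issue MUL r0<-Mul2 // r0:Mul2,r1:-7,r2:1,r3:Mul1
cycle 5: CDB Add2=2; issue ADD r2<-Add1 // r0:Mul2,r1:-7,r2:Add1,r3:Mul1
cycle 6: CDB Mul1=4; issue ADD r1<-Add2 // r0:Mul2,r1:Add2,r2:Add1,r3:4
cycle 7: CDB Add1=-14; issue SUB r0<-Add1 // r0:Add1,r1:Add2,r2:-14,r3:4

STATUS = TAG Add1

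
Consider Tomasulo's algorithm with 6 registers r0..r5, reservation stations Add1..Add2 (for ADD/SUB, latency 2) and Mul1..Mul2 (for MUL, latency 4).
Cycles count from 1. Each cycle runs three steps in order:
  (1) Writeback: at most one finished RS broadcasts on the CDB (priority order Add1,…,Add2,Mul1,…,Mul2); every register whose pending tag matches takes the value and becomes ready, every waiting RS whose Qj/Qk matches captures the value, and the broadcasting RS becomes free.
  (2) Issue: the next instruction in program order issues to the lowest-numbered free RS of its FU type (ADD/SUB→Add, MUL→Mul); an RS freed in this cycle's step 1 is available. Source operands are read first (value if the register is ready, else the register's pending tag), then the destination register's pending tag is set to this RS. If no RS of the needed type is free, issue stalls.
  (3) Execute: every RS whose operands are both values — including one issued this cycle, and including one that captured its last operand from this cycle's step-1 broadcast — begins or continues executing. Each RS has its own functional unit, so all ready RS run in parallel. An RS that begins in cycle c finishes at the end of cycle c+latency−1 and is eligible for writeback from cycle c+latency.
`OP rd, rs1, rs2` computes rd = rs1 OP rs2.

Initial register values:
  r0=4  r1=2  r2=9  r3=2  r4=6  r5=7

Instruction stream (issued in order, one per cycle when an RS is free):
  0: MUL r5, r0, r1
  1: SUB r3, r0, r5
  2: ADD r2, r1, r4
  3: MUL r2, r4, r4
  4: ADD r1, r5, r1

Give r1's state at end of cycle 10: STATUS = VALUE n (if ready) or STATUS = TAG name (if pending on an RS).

cycle 1: issue MUL r5<-Mul1 // r0:4,r1:2,r2:9,r3:2,r4:6,r5:Mul1
cycle 2: issue SUB r3<-Add1 // r0:4,r1:2,r2:9,r3:Add1,r4:6,r5:Mul1
cycle 3: issue ADD r2<-Add2 // r0:4,r1:2,r2:Add2,r3:Add1,r4:6,r5:Mul1
cycle 4: issue MUL r2<-Mul2 // r0:4,r1:2,r2:Mul2,r3:Add1,r4:6,r5:Mul1
cycle 5: CDB Add2=8; issue ADD r1<-Add2 // r0:4,r1:Add2,r2:Mul2,r3:Add1,r4:6,r5:Mul1
cycle 6: CDB Mul1=8 // r0:4,r1:Add2,r2:Mul2,r3:Add1,r4:6,r5:8
cycle 7: - // r0:4,r1:Add2,r2:Mul2,r3:Add1,r4:6,r5:8
cycle 8: CDB Add1=-4 // r0:4,r1:Add2,r2:Mul2,r3:-4,r4:6,r5:8
cycle 9: CDB Add2=10 // r0:4,r1:10,r2:Mul2,r3:-4,r4:6,r5:8
cycle 10: CDB Mul2=36 // r0:4,r1:10,r2:36,r3:-4,r4:6,r5:8

STATUS = VALUE 10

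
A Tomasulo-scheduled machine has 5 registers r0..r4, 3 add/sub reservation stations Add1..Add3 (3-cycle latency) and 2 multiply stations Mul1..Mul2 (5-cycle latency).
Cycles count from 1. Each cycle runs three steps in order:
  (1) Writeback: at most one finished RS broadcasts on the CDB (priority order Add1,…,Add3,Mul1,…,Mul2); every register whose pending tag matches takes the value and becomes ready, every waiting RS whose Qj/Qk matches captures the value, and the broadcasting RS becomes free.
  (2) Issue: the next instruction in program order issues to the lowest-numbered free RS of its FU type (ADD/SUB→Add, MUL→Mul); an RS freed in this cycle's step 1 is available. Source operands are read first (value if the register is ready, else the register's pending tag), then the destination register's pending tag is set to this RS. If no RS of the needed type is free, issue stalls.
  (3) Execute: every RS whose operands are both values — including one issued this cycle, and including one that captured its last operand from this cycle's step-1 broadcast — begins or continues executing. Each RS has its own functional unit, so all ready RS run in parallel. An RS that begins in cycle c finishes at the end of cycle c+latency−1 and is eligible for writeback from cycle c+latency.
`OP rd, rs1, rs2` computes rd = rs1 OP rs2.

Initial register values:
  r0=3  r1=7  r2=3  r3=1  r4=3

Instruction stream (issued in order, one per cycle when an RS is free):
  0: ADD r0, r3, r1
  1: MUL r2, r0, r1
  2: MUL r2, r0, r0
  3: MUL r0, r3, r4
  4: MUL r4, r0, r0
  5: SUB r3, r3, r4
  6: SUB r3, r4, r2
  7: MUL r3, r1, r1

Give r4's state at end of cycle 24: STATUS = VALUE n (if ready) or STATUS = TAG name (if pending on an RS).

  c1: issue ADD r0<-Add1  regs: r0:Add1,r1:7,r2:3,r3:1,r4:3
  c2: issue MUL r2<-Mul1  regs: r0:Add1,r1:7,r2:Mul1,r3:1,r4:3
  c3: issue MUL r2<-Mul2  regs: r0:Add1,r1:7,r2:Mul2,r3:1,r4:3
  c4: CDB Add1=8; stall  regs: r0:8,r1:7,r2:Mul2,r3:1,r4:3
  c5: stall  regs: r0:8,r1:7,r2:Mul2,r3:1,r4:3
  c6: stall  regs: r0:8,r1:7,r2:Mul2,r3:1,r4:3
  c7: stall  regs: r0:8,r1:7,r2:Mul2,r3:1,r4:3
  c8: stall  regs: r0:8,r1:7,r2:Mul2,r3:1,r4:3
  c9: CDB Mul1=56; issue MUL r0<-Mul1  regs: r0:Mul1,r1:7,r2:Mul2,r3:1,r4:3
  c10: CDB Mul2=64; issue MUL r4<-Mul2  regs: r0:Mul1,r1:7,r2:64,r3:1,r4:Mul2
  c11: issue SUB r3<-Add1  regs: r0:Mul1,r1:7,r2:64,r3:Add1,r4:Mul2
  c12: issue SUB r3<-Add2  regs: r0:Mul1,r1:7,r2:64,r3:Add2,r4:Mul2
  c13: stall  regs: r0:Mul1,r1:7,r2:64,r3:Add2,r4:Mul2
  c14: CDB Mul1=3; issue MUL r3<-Mul1  regs: r0:3,r1:7,r2:64,r3:Mul1,r4:Mul2
  c15: -  regs: r0:3,r1:7,r2:64,r3:Mul1,r4:Mul2
  c16: -  regs: r0:3,r1:7,r2:64,r3:Mul1,r4:Mul2
  c17: -  regs: r0:3,r1:7,r2:64,r3:Mul1,r4:Mul2
  c18: -  regs: r0:3,r1:7,r2:64,r3:Mul1,r4:Mul2
  c19: CDB Mul1=49  regs: r0:3,r1:7,r2:64,r3:49,r4:Mul2
  c20: CDB Mul2=9  regs: r0:3,r1:7,r2:64,r3:49,r4:9
  c21: -  regs: r0:3,r1:7,r2:64,r3:49,r4:9
  c22: -  regs: r0:3,r1:7,r2:64,r3:49,r4:9
  c23: CDB Add1=-8  regs: r0:3,r1:7,r2:64,r3:49,r4:9
  c24: CDB Add2=-55  regs: r0:3,r1:7,r2:64,r3:49,r4:9

STATUS = VALUE 9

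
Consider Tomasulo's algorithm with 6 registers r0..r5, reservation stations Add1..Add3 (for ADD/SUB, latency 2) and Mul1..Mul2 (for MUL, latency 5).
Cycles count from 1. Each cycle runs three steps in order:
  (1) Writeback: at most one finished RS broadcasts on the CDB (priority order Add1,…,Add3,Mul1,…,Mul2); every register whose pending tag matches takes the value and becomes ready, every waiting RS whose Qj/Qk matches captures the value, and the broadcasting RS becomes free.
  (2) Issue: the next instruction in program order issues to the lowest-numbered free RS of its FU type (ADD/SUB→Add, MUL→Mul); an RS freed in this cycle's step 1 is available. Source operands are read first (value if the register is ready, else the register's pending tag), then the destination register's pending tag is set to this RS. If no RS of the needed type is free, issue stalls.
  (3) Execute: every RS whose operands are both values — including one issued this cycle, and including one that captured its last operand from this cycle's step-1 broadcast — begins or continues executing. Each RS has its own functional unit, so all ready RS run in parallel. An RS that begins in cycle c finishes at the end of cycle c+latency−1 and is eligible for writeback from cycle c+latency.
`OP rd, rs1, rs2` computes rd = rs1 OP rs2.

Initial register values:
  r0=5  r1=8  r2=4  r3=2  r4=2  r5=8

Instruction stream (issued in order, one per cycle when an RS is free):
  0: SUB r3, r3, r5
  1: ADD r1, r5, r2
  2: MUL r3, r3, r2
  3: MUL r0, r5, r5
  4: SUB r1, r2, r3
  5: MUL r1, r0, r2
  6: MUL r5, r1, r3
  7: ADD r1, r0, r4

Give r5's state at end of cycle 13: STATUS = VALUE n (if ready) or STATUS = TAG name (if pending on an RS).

  c1: issue SUB r3<-Add1  regs: r0:5,r1:8,r2:4,r3:Add1,r4:2,r5:8
  c2: issue ADD r1<-Add2  regs: r0:5,r1:Add2,r2:4,r3:Add1,r4:2,r5:8
  c3: CDB Add1=-6; issue MUL r3<-Mul1  regs: r0:5,r1:Add2,r2:4,r3:Mul1,r4:2,r5:8
  c4: CDB Add2=12; issue MUL r0<-Mul2  regs: r0:Mul2,r1:12,r2:4,r3:Mul1,r4:2,r5:8
  c5: issue SUB r1<-Add1  regs: r0:Mul2,r1:Add1,r2:4,r3:Mul1,r4:2,r5:8
  c6: stall  regs: r0:Mul2,r1:Add1,r2:4,r3:Mul1,r4:2,r5:8
  c7: stall  regs: r0:Mul2,r1:Add1,r2:4,r3:Mul1,r4:2,r5:8
  c8: CDB Mul1=-24; issue MUL r1<-Mul1  regs: r0:Mul2,r1:Mul1,r2:4,r3:-24,r4:2,r5:8
  c9: CDB Mul2=64; issue MUL r5<-Mul2  regs: r0:64,r1:Mul1,r2:4,r3:-24,r4:2,r5:Mul2
  c10: CDB Add1=28; issue ADD r1<-Add1  regs: r0:64,r1:Add1,r2:4,r3:-24,r4:2,r5:Mul2
  c11: -  regs: r0:64,r1:Add1,r2:4,r3:-24,r4:2,r5:Mul2
  c12: CDB Add1=66  regs: r0:64,r1:66,r2:4,r3:-24,r4:2,r5:Mul2
  c13: -  regs: r0:64,r1:66,r2:4,r3:-24,r4:2,r5:Mul2

STATUS = TAG Mul2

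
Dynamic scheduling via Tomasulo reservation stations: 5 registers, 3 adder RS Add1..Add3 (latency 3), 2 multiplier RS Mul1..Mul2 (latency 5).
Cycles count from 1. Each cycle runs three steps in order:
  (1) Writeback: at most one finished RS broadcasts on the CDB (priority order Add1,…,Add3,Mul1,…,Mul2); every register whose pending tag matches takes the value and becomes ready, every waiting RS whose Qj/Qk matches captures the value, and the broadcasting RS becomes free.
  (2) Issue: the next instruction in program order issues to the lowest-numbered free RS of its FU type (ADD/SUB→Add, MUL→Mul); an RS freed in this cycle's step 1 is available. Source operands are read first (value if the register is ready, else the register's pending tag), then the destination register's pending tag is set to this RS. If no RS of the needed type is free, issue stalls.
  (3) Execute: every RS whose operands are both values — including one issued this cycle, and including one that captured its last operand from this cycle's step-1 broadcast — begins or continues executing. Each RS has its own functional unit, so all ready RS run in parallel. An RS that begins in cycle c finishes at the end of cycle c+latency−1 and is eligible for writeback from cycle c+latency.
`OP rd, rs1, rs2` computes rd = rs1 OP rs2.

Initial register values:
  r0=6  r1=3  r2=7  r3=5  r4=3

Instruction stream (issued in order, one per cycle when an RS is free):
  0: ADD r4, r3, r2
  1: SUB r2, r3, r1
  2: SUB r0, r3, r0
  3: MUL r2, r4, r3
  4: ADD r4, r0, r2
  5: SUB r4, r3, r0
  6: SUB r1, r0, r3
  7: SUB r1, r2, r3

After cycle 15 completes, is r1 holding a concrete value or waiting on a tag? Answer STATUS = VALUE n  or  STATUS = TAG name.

STATUS = VALUE 55

cycle 1: issue ADD r4<-Add1 // r0:6,r1:3,r2:7,r3:5,r4:Add1
cycle 2: issue SUB r2<-Add2 // r0:6,r1:3,r2:Add2,r3:5,r4:Add1
cycle 3: issue SUB r0<-Add3 // r0:Add3,r1:3,r2:Add2,r3:5,r4:Add1
cycle 4: CDB Add1=12; issue MUL r2<-Mul1 // r0:Add3,r1:3,r2:Mul1,r3:5,r4:12
cycle 5: CDB Add2=2; issue ADD r4<-Add1 // r0:Add3,r1:3,r2:Mul1,r3:5,r4:Add1
cycle 6: CDB Add3=-1; issue SUB r4<-Add2 // r0:-1,r1:3,r2:Mul1,r3:5,r4:Add2
cycle 7: issue SUB r1<-Add3 // r0:-1,r1:Add3,r2:Mul1,r3:5,r4:Add2
cycle 8: stall // r0:-1,r1:Add3,r2:Mul1,r3:5,r4:Add2
cycle 9: CDB Add2=6; issue SUB r1<-Add2 // r0:-1,r1:Add2,r2:Mul1,r3:5,r4:6
cycle 10: CDB Add3=-6 // r0:-1,r1:Add2,r2:Mul1,r3:5,r4:6
cycle 11: CDB Mul1=60 // r0:-1,r1:Add2,r2:60,r3:5,r4:6
cycle 12: - // r0:-1,r1:Add2,r2:60,r3:5,r4:6
cycle 13: - // r0:-1,r1:Add2,r2:60,r3:5,r4:6
cycle 14: CDB Add1=59 // r0:-1,r1:Add2,r2:60,r3:5,r4:6
cycle 15: CDB Add2=55 // r0:-1,r1:55,r2:60,r3:5,r4:6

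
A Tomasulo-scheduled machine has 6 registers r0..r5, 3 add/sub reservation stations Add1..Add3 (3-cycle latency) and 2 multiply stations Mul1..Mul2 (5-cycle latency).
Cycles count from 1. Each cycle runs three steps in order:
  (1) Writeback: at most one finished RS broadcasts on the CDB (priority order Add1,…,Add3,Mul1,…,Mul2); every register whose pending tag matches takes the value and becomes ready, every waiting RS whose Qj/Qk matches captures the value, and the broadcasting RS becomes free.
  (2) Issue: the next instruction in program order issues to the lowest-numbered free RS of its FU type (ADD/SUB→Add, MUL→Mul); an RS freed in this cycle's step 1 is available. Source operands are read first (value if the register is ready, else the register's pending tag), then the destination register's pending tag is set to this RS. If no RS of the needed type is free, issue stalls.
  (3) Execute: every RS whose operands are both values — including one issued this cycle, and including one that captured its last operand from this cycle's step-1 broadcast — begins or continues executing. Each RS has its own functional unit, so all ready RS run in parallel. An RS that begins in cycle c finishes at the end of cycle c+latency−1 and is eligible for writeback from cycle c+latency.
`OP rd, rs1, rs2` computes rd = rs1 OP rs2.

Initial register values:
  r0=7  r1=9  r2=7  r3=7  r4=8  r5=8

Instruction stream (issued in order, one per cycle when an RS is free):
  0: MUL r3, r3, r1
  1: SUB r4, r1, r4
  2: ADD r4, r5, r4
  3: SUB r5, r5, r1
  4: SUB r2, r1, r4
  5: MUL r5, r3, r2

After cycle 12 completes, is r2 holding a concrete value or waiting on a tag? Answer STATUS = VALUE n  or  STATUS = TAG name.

STATUS = VALUE 0

c1: issue MUL r3<-Mul1 | r0:7,r1:9,r2:7,r3:Mul1,r4:8,r5:8
c2: issue SUB r4<-Add1 | r0:7,r1:9,r2:7,r3:Mul1,r4:Add1,r5:8
c3: issue ADD r4<-Add2 | r0:7,r1:9,r2:7,r3:Mul1,r4:Add2,r5:8
c4: issue SUB r5<-Add3 | r0:7,r1:9,r2:7,r3:Mul1,r4:Add2,r5:Add3
c5: CDB Add1=1; issue SUB r2<-Add1 | r0:7,r1:9,r2:Add1,r3:Mul1,r4:Add2,r5:Add3
c6: CDB Mul1=63; issue MUL r5<-Mul1 | r0:7,r1:9,r2:Add1,r3:63,r4:Add2,r5:Mul1
c7: CDB Add3=-1 | r0:7,r1:9,r2:Add1,r3:63,r4:Add2,r5:Mul1
c8: CDB Add2=9 | r0:7,r1:9,r2:Add1,r3:63,r4:9,r5:Mul1
c9: - | r0:7,r1:9,r2:Add1,r3:63,r4:9,r5:Mul1
c10: - | r0:7,r1:9,r2:Add1,r3:63,r4:9,r5:Mul1
c11: CDB Add1=0 | r0:7,r1:9,r2:0,r3:63,r4:9,r5:Mul1
c12: - | r0:7,r1:9,r2:0,r3:63,r4:9,r5:Mul1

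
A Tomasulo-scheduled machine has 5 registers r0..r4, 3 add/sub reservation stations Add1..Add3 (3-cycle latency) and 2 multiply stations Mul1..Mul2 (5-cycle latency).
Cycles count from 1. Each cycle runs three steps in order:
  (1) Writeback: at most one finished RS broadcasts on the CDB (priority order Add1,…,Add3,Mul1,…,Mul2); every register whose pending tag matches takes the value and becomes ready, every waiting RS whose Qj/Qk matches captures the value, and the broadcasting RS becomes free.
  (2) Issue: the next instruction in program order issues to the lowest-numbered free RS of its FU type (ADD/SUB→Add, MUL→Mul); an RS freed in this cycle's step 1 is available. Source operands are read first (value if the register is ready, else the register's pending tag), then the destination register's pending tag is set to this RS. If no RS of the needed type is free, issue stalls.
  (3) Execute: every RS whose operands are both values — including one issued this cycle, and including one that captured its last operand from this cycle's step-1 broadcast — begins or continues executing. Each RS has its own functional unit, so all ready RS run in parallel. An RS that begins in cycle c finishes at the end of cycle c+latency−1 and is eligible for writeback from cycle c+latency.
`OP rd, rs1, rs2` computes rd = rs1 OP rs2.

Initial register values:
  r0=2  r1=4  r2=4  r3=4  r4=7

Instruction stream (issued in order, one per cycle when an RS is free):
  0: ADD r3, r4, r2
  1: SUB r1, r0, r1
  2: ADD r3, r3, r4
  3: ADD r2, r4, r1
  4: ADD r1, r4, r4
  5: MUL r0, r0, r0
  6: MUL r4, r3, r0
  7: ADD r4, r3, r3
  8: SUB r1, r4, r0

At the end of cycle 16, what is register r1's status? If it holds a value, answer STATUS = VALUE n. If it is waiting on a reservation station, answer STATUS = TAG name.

STATUS = VALUE 32

  c1: issue ADD r3<-Add1  regs: r0:2,r1:4,r2:4,r3:Add1,r4:7
  c2: issue SUB r1<-Add2  regs: r0:2,r1:Add2,r2:4,r3:Add1,r4:7
  c3: issue ADD r3<-Add3  regs: r0:2,r1:Add2,r2:4,r3:Add3,r4:7
  c4: CDB Add1=11; issue ADD r2<-Add1  regs: r0:2,r1:Add2,r2:Add1,r3:Add3,r4:7
  c5: CDB Add2=-2; issue ADD r1<-Add2  regs: r0:2,r1:Add2,r2:Add1,r3:Add3,r4:7
  c6: issue MUL r0<-Mul1  regs: r0:Mul1,r1:Add2,r2:Add1,r3:Add3,r4:7
  c7: CDB Add3=18; issue MUL r4<-Mul2  regs: r0:Mul1,r1:Add2,r2:Add1,r3:18,r4:Mul2
  c8: CDB Add1=5; issue ADD r4<-Add1  regs: r0:Mul1,r1:Add2,r2:5,r3:18,r4:Add1
  c9: CDB Add2=14; issue SUB r1<-Add2  regs: r0:Mul1,r1:Add2,r2:5,r3:18,r4:Add1
  c10: -  regs: r0:Mul1,r1:Add2,r2:5,r3:18,r4:Add1
  c11: CDB Add1=36  regs: r0:Mul1,r1:Add2,r2:5,r3:18,r4:36
  c12: CDB Mul1=4  regs: r0:4,r1:Add2,r2:5,r3:18,r4:36
  c13: -  regs: r0:4,r1:Add2,r2:5,r3:18,r4:36
  c14: -  regs: r0:4,r1:Add2,r2:5,r3:18,r4:36
  c15: CDB Add2=32  regs: r0:4,r1:32,r2:5,r3:18,r4:36
  c16: -  regs: r0:4,r1:32,r2:5,r3:18,r4:36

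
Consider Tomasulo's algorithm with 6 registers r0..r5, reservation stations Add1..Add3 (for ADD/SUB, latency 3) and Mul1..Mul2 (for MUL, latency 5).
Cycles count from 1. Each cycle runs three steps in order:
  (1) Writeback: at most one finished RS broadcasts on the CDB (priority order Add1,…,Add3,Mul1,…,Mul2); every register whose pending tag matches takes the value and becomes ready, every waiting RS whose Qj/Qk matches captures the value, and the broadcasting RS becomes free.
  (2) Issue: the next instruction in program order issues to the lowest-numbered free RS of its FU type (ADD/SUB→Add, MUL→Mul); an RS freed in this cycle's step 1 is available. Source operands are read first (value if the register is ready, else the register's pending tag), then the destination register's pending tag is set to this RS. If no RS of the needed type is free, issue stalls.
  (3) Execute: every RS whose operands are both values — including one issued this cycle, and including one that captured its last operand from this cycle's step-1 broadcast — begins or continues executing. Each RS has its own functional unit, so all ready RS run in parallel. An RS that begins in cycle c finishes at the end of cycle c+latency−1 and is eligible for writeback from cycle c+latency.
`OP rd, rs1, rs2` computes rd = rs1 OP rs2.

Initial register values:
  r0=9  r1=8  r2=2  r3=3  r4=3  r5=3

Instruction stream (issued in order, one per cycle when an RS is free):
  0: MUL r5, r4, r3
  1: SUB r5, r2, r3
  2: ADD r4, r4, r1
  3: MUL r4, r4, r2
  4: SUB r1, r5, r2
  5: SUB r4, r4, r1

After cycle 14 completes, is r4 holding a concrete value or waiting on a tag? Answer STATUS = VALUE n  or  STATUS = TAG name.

c1: issue MUL r5<-Mul1 | r0:9,r1:8,r2:2,r3:3,r4:3,r5:Mul1
c2: issue SUB r5<-Add1 | r0:9,r1:8,r2:2,r3:3,r4:3,r5:Add1
c3: issue ADD r4<-Add2 | r0:9,r1:8,r2:2,r3:3,r4:Add2,r5:Add1
c4: issue MUL r4<-Mul2 | r0:9,r1:8,r2:2,r3:3,r4:Mul2,r5:Add1
c5: CDB Add1=-1; issue SUB r1<-Add1 | r0:9,r1:Add1,r2:2,r3:3,r4:Mul2,r5:-1
c6: CDB Add2=11; issue SUB r4<-Add2 | r0:9,r1:Add1,r2:2,r3:3,r4:Add2,r5:-1
c7: CDB Mul1=9 | r0:9,r1:Add1,r2:2,r3:3,r4:Add2,r5:-1
c8: CDB Add1=-3 | r0:9,r1:-3,r2:2,r3:3,r4:Add2,r5:-1
c9: - | r0:9,r1:-3,r2:2,r3:3,r4:Add2,r5:-1
c10: - | r0:9,r1:-3,r2:2,r3:3,r4:Add2,r5:-1
c11: CDB Mul2=22 | r0:9,r1:-3,r2:2,r3:3,r4:Add2,r5:-1
c12: - | r0:9,r1:-3,r2:2,r3:3,r4:Add2,r5:-1
c13: - | r0:9,r1:-3,r2:2,r3:3,r4:Add2,r5:-1
c14: CDB Add2=25 | r0:9,r1:-3,r2:2,r3:3,r4:25,r5:-1

STATUS = VALUE 25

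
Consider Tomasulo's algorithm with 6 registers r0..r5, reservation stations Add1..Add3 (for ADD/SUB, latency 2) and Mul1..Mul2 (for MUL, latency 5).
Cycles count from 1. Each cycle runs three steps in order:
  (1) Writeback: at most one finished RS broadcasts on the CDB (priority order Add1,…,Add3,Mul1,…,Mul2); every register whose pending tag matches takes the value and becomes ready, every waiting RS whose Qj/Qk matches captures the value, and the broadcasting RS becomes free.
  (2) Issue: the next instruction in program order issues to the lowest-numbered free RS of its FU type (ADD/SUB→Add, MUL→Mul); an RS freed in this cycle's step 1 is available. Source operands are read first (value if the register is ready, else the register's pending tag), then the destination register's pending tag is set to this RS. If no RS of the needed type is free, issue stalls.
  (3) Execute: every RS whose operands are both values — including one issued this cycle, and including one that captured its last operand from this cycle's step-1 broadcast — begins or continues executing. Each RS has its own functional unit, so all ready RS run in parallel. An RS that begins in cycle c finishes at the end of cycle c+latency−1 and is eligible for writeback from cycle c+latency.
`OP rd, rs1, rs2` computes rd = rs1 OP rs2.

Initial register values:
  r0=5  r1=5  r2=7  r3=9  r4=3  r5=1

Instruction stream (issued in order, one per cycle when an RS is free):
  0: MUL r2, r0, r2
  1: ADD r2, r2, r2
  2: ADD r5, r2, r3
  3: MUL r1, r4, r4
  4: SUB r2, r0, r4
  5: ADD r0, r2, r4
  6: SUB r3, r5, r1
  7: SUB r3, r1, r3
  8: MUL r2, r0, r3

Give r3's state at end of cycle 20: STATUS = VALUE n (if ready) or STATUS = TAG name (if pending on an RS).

cycle 1: issue MUL r2<-Mul1 // r0:5,r1:5,r2:Mul1,r3:9,r4:3,r5:1
cycle 2: issue ADD r2<-Add1 // r0:5,r1:5,r2:Add1,r3:9,r4:3,r5:1
cycle 3: issue ADD r5<-Add2 // r0:5,r1:5,r2:Add1,r3:9,r4:3,r5:Add2
cycle 4: issue MUL r1<-Mul2 // r0:5,r1:Mul2,r2:Add1,r3:9,r4:3,r5:Add2
cycle 5: issue SUB r2<-Add3 // r0:5,r1:Mul2,r2:Add3,r3:9,r4:3,r5:Add2
cycle 6: CDB Mul1=35; stall // r0:5,r1:Mul2,r2:Add3,r3:9,r4:3,r5:Add2
cycle 7: CDB Add3=2; issue ADD r0<-Add3 // r0:Add3,r1:Mul2,r2:2,r3:9,r4:3,r5:Add2
cycle 8: CDB Add1=70; issue SUB r3<-Add1 // r0:Add3,r1:Mul2,r2:2,r3:Add1,r4:3,r5:Add2
cycle 9: CDB Add3=5; issue SUB r3<-Add3 // r0:5,r1:Mul2,r2:2,r3:Add3,r4:3,r5:Add2
cycle 10: CDB Add2=79; issue MUL r2<-Mul1 // r0:5,r1:Mul2,r2:Mul1,r3:Add3,r4:3,r5:79
cycle 11: CDB Mul2=9 // r0:5,r1:9,r2:Mul1,r3:Add3,r4:3,r5:79
cycle 12: - // r0:5,r1:9,r2:Mul1,r3:Add3,r4:3,r5:79
cycle 13: CDB Add1=70 // r0:5,r1:9,r2:Mul1,r3:Add3,r4:3,r5:79
cycle 14: - // r0:5,r1:9,r2:Mul1,r3:Add3,r4:3,r5:79
cycle 15: CDB Add3=-61 // r0:5,r1:9,r2:Mul1,r3:-61,r4:3,r5:79
cycle 16: - // r0:5,r1:9,r2:Mul1,r3:-61,r4:3,r5:79
cycle 17: - // r0:5,r1:9,r2:Mul1,r3:-61,r4:3,r5:79
cycle 18: - // r0:5,r1:9,r2:Mul1,r3:-61,r4:3,r5:79
cycle 19: - // r0:5,r1:9,r2:Mul1,r3:-61,r4:3,r5:79
cycle 20: CDB Mul1=-305 // r0:5,r1:9,r2:-305,r3:-61,r4:3,r5:79

STATUS = VALUE -61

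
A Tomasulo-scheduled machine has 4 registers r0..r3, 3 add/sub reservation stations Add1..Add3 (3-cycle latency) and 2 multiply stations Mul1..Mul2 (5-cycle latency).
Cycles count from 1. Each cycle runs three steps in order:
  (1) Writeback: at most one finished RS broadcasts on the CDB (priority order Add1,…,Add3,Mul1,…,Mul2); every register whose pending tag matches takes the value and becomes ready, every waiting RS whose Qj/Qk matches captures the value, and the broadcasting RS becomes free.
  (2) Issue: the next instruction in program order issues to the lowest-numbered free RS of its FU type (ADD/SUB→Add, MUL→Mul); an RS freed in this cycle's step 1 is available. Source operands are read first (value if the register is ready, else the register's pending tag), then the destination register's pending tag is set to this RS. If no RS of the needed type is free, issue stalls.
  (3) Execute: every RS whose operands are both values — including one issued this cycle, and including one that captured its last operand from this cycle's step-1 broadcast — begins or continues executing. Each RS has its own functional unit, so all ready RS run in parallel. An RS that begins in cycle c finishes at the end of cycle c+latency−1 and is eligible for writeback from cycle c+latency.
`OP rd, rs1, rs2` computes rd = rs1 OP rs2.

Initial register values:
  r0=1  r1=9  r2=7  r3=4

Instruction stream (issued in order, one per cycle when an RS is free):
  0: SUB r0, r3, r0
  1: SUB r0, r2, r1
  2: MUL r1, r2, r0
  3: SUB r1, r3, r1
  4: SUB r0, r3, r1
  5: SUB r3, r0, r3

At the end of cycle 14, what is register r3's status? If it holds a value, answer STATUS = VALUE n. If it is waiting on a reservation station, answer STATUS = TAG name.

STATUS = TAG Add3

cycle 1: issue SUB r0<-Add1 // r0:Add1,r1:9,r2:7,r3:4
cycle 2: issue SUB r0<-Add2 // r0:Add2,r1:9,r2:7,r3:4
cycle 3: issue MUL r1<-Mul1 // r0:Add2,r1:Mul1,r2:7,r3:4
cycle 4: CDB Add1=3; issue SUB r1<-Add1 // r0:Add2,r1:Add1,r2:7,r3:4
cycle 5: CDB Add2=-2; issue SUB r0<-Add2 // r0:Add2,r1:Add1,r2:7,r3:4
cycle 6: issue SUB r3<-Add3 // r0:Add2,r1:Add1,r2:7,r3:Add3
cycle 7: - // r0:Add2,r1:Add1,r2:7,r3:Add3
cycle 8: - // r0:Add2,r1:Add1,r2:7,r3:Add3
cycle 9: - // r0:Add2,r1:Add1,r2:7,r3:Add3
cycle 10: CDB Mul1=-14 // r0:Add2,r1:Add1,r2:7,r3:Add3
cycle 11: - // r0:Add2,r1:Add1,r2:7,r3:Add3
cycle 12: - // r0:Add2,r1:Add1,r2:7,r3:Add3
cycle 13: CDB Add1=18 // r0:Add2,r1:18,r2:7,r3:Add3
cycle 14: - // r0:Add2,r1:18,r2:7,r3:Add3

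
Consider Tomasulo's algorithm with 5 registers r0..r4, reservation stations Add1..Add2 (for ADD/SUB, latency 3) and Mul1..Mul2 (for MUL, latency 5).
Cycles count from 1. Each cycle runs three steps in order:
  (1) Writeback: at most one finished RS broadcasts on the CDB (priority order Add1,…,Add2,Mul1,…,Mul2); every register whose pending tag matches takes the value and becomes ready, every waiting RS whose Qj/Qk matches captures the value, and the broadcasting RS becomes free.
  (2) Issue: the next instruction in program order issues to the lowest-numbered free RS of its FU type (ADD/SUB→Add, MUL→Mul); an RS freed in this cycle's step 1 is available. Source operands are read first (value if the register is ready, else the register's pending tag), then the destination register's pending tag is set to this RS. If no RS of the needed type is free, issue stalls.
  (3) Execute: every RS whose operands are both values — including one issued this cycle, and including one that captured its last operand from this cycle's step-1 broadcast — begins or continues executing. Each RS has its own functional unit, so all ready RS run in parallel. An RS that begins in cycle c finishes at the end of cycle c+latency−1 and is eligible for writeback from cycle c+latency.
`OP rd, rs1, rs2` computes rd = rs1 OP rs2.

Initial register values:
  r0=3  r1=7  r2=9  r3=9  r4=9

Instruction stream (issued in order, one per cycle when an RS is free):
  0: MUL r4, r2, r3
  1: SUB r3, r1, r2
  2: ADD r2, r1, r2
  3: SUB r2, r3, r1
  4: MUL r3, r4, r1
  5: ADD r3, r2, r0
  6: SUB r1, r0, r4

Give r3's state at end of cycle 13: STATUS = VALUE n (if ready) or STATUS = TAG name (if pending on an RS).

  c1: issue MUL r4<-Mul1  regs: r0:3,r1:7,r2:9,r3:9,r4:Mul1
  c2: issue SUB r3<-Add1  regs: r0:3,r1:7,r2:9,r3:Add1,r4:Mul1
  c3: issue ADD r2<-Add2  regs: r0:3,r1:7,r2:Add2,r3:Add1,r4:Mul1
  c4: stall  regs: r0:3,r1:7,r2:Add2,r3:Add1,r4:Mul1
  c5: CDB Add1=-2; issue SUB r2<-Add1  regs: r0:3,r1:7,r2:Add1,r3:-2,r4:Mul1
  c6: CDB Add2=16; issue MUL r3<-Mul2  regs: r0:3,r1:7,r2:Add1,r3:Mul2,r4:Mul1
  c7: CDB Mul1=81; issue ADD r3<-Add2  regs: r0:3,r1:7,r2:Add1,r3:Add2,r4:81
  c8: CDB Add1=-9; issue SUB r1<-Add1  regs: r0:3,r1:Add1,r2:-9,r3:Add2,r4:81
  c9: -  regs: r0:3,r1:Add1,r2:-9,r3:Add2,r4:81
  c10: -  regs: r0:3,r1:Add1,r2:-9,r3:Add2,r4:81
  c11: CDB Add1=-78  regs: r0:3,r1:-78,r2:-9,r3:Add2,r4:81
  c12: CDB Add2=-6  regs: r0:3,r1:-78,r2:-9,r3:-6,r4:81
  c13: CDB Mul2=567  regs: r0:3,r1:-78,r2:-9,r3:-6,r4:81

STATUS = VALUE -6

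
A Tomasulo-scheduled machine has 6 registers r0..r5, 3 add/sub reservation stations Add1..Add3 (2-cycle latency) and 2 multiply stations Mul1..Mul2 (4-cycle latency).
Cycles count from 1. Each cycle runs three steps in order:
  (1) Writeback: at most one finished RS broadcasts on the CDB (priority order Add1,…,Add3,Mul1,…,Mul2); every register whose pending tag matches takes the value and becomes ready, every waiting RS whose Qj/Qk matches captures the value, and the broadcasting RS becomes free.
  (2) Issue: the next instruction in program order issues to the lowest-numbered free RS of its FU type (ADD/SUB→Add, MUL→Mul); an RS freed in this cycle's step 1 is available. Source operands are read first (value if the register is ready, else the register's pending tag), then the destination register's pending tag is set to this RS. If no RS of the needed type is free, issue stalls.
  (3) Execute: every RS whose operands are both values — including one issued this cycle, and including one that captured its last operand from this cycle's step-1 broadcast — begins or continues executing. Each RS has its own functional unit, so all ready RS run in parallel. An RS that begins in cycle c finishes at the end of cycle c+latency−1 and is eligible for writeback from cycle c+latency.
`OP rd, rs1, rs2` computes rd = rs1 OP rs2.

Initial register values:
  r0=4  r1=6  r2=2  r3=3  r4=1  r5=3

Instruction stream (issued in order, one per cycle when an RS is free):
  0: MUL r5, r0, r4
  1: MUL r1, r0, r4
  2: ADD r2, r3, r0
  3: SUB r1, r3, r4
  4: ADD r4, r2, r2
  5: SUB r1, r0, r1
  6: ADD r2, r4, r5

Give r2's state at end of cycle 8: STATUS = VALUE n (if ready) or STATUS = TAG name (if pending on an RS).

STATUS = TAG Add1

c1: issue MUL r5<-Mul1 | r0:4,r1:6,r2:2,r3:3,r4:1,r5:Mul1
c2: issue MUL r1<-Mul2 | r0:4,r1:Mul2,r2:2,r3:3,r4:1,r5:Mul1
c3: issue ADD r2<-Add1 | r0:4,r1:Mul2,r2:Add1,r3:3,r4:1,r5:Mul1
c4: issue SUB r1<-Add2 | r0:4,r1:Add2,r2:Add1,r3:3,r4:1,r5:Mul1
c5: CDB Add1=7; issue ADD r4<-Add1 | r0:4,r1:Add2,r2:7,r3:3,r4:Add1,r5:Mul1
c6: CDB Add2=2; issue SUB r1<-Add2 | r0:4,r1:Add2,r2:7,r3:3,r4:Add1,r5:Mul1
c7: CDB Add1=14; issue ADD r2<-Add1 | r0:4,r1:Add2,r2:Add1,r3:3,r4:14,r5:Mul1
c8: CDB Add2=2 | r0:4,r1:2,r2:Add1,r3:3,r4:14,r5:Mul1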